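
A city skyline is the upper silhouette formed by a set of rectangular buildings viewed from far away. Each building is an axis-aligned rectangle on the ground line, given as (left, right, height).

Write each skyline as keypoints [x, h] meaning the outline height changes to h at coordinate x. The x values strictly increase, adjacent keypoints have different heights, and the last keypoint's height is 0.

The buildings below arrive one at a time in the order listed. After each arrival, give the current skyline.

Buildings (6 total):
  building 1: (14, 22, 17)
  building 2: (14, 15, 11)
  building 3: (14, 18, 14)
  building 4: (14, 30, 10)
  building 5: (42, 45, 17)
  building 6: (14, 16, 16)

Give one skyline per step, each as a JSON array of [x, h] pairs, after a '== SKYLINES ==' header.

== SKYLINES ==
[[14,17],[22,0]]
[[14,17],[22,0]]
[[14,17],[22,0]]
[[14,17],[22,10],[30,0]]
[[14,17],[22,10],[30,0],[42,17],[45,0]]
[[14,17],[22,10],[30,0],[42,17],[45,0]]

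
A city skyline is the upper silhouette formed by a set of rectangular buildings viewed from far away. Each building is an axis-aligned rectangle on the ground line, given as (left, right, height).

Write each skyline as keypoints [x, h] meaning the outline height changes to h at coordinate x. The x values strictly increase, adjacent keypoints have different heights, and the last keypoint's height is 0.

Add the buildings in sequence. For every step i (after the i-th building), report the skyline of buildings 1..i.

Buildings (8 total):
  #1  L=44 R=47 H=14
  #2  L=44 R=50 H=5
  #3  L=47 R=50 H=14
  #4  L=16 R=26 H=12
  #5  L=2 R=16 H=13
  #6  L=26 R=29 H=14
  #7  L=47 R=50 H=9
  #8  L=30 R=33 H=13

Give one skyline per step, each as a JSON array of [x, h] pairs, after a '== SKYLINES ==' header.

== SKYLINES ==
[[44,14],[47,0]]
[[44,14],[47,5],[50,0]]
[[44,14],[50,0]]
[[16,12],[26,0],[44,14],[50,0]]
[[2,13],[16,12],[26,0],[44,14],[50,0]]
[[2,13],[16,12],[26,14],[29,0],[44,14],[50,0]]
[[2,13],[16,12],[26,14],[29,0],[44,14],[50,0]]
[[2,13],[16,12],[26,14],[29,0],[30,13],[33,0],[44,14],[50,0]]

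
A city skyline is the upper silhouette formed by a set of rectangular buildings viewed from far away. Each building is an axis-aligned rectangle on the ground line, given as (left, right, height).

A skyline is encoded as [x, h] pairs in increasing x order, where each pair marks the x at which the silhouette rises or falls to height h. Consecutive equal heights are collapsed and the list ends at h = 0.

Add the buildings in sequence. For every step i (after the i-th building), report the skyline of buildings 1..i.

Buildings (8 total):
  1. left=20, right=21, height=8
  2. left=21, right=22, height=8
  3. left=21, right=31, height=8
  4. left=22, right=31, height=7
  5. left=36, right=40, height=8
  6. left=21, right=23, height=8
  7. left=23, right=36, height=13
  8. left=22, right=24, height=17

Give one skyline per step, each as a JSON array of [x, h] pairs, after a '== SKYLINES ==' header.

== SKYLINES ==
[[20,8],[21,0]]
[[20,8],[22,0]]
[[20,8],[31,0]]
[[20,8],[31,0]]
[[20,8],[31,0],[36,8],[40,0]]
[[20,8],[31,0],[36,8],[40,0]]
[[20,8],[23,13],[36,8],[40,0]]
[[20,8],[22,17],[24,13],[36,8],[40,0]]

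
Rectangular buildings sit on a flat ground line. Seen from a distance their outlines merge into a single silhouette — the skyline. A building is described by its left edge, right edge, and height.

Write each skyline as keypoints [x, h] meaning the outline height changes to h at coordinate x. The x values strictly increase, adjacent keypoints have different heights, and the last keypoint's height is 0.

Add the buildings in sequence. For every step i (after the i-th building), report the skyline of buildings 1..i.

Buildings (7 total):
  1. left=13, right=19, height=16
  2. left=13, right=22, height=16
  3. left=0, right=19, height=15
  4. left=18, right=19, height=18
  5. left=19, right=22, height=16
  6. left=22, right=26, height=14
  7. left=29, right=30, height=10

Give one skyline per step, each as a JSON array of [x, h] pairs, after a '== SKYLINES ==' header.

== SKYLINES ==
[[13,16],[19,0]]
[[13,16],[22,0]]
[[0,15],[13,16],[22,0]]
[[0,15],[13,16],[18,18],[19,16],[22,0]]
[[0,15],[13,16],[18,18],[19,16],[22,0]]
[[0,15],[13,16],[18,18],[19,16],[22,14],[26,0]]
[[0,15],[13,16],[18,18],[19,16],[22,14],[26,0],[29,10],[30,0]]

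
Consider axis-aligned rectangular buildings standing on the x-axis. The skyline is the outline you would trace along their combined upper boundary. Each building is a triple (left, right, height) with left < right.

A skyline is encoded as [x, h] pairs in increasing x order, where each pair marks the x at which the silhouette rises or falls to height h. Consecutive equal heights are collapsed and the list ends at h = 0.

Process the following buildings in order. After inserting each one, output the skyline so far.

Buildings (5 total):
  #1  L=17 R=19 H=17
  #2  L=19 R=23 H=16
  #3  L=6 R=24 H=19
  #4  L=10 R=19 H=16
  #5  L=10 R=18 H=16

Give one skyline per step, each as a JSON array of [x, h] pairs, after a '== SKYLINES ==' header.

== SKYLINES ==
[[17,17],[19,0]]
[[17,17],[19,16],[23,0]]
[[6,19],[24,0]]
[[6,19],[24,0]]
[[6,19],[24,0]]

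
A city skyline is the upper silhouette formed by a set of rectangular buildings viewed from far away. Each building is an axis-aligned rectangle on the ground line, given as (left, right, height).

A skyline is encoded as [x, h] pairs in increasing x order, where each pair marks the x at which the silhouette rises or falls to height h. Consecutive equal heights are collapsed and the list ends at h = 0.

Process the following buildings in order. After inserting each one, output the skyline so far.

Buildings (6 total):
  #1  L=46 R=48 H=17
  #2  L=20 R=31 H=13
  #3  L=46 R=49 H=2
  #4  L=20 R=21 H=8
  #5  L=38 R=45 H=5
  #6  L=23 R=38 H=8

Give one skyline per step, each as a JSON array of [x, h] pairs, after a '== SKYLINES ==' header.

== SKYLINES ==
[[46,17],[48,0]]
[[20,13],[31,0],[46,17],[48,0]]
[[20,13],[31,0],[46,17],[48,2],[49,0]]
[[20,13],[31,0],[46,17],[48,2],[49,0]]
[[20,13],[31,0],[38,5],[45,0],[46,17],[48,2],[49,0]]
[[20,13],[31,8],[38,5],[45,0],[46,17],[48,2],[49,0]]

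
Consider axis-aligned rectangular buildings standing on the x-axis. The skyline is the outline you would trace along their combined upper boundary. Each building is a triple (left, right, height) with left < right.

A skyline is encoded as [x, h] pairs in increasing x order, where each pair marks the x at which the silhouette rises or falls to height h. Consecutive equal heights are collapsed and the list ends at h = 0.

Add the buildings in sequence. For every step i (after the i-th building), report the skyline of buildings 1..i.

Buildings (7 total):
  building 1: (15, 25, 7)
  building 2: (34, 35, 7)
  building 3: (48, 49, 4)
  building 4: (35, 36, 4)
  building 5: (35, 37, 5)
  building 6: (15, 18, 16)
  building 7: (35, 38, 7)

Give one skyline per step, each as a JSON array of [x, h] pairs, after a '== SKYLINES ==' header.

== SKYLINES ==
[[15,7],[25,0]]
[[15,7],[25,0],[34,7],[35,0]]
[[15,7],[25,0],[34,7],[35,0],[48,4],[49,0]]
[[15,7],[25,0],[34,7],[35,4],[36,0],[48,4],[49,0]]
[[15,7],[25,0],[34,7],[35,5],[37,0],[48,4],[49,0]]
[[15,16],[18,7],[25,0],[34,7],[35,5],[37,0],[48,4],[49,0]]
[[15,16],[18,7],[25,0],[34,7],[38,0],[48,4],[49,0]]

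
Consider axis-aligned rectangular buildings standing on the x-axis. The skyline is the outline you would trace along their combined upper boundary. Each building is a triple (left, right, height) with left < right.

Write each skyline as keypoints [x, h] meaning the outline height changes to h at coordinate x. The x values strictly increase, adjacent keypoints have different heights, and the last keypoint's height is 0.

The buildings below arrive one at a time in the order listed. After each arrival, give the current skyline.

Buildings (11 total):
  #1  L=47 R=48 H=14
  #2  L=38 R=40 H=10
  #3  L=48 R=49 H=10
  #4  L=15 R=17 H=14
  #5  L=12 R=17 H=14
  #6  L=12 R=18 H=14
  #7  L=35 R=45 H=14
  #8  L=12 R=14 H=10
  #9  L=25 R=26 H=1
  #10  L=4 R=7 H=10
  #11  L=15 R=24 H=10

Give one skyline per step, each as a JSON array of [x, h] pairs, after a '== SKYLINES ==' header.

== SKYLINES ==
[[47,14],[48,0]]
[[38,10],[40,0],[47,14],[48,0]]
[[38,10],[40,0],[47,14],[48,10],[49,0]]
[[15,14],[17,0],[38,10],[40,0],[47,14],[48,10],[49,0]]
[[12,14],[17,0],[38,10],[40,0],[47,14],[48,10],[49,0]]
[[12,14],[18,0],[38,10],[40,0],[47,14],[48,10],[49,0]]
[[12,14],[18,0],[35,14],[45,0],[47,14],[48,10],[49,0]]
[[12,14],[18,0],[35,14],[45,0],[47,14],[48,10],[49,0]]
[[12,14],[18,0],[25,1],[26,0],[35,14],[45,0],[47,14],[48,10],[49,0]]
[[4,10],[7,0],[12,14],[18,0],[25,1],[26,0],[35,14],[45,0],[47,14],[48,10],[49,0]]
[[4,10],[7,0],[12,14],[18,10],[24,0],[25,1],[26,0],[35,14],[45,0],[47,14],[48,10],[49,0]]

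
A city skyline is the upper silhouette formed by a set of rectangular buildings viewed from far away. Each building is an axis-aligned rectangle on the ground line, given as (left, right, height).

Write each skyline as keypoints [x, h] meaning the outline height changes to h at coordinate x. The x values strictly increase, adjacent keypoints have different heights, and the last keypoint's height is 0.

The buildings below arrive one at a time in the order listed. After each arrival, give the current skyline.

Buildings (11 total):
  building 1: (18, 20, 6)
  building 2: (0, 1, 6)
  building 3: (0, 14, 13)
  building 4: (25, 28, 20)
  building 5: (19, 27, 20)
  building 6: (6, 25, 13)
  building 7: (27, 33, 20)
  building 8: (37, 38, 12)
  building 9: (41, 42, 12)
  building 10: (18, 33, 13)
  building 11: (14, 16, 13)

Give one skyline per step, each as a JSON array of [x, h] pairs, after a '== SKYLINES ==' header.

== SKYLINES ==
[[18,6],[20,0]]
[[0,6],[1,0],[18,6],[20,0]]
[[0,13],[14,0],[18,6],[20,0]]
[[0,13],[14,0],[18,6],[20,0],[25,20],[28,0]]
[[0,13],[14,0],[18,6],[19,20],[28,0]]
[[0,13],[19,20],[28,0]]
[[0,13],[19,20],[33,0]]
[[0,13],[19,20],[33,0],[37,12],[38,0]]
[[0,13],[19,20],[33,0],[37,12],[38,0],[41,12],[42,0]]
[[0,13],[19,20],[33,0],[37,12],[38,0],[41,12],[42,0]]
[[0,13],[19,20],[33,0],[37,12],[38,0],[41,12],[42,0]]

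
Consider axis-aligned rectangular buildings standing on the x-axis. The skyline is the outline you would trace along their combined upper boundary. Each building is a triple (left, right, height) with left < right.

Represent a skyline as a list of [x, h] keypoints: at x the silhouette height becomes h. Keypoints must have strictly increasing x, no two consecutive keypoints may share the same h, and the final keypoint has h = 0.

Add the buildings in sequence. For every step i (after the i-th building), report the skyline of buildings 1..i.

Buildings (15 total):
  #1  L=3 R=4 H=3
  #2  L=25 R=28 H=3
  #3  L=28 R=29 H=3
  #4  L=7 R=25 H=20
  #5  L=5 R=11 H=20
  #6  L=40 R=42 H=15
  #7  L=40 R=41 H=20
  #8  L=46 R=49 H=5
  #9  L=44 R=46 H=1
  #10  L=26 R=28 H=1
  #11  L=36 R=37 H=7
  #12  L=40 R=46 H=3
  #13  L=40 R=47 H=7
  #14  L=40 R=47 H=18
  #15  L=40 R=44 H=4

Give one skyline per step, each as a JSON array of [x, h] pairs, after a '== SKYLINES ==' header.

== SKYLINES ==
[[3,3],[4,0]]
[[3,3],[4,0],[25,3],[28,0]]
[[3,3],[4,0],[25,3],[29,0]]
[[3,3],[4,0],[7,20],[25,3],[29,0]]
[[3,3],[4,0],[5,20],[25,3],[29,0]]
[[3,3],[4,0],[5,20],[25,3],[29,0],[40,15],[42,0]]
[[3,3],[4,0],[5,20],[25,3],[29,0],[40,20],[41,15],[42,0]]
[[3,3],[4,0],[5,20],[25,3],[29,0],[40,20],[41,15],[42,0],[46,5],[49,0]]
[[3,3],[4,0],[5,20],[25,3],[29,0],[40,20],[41,15],[42,0],[44,1],[46,5],[49,0]]
[[3,3],[4,0],[5,20],[25,3],[29,0],[40,20],[41,15],[42,0],[44,1],[46,5],[49,0]]
[[3,3],[4,0],[5,20],[25,3],[29,0],[36,7],[37,0],[40,20],[41,15],[42,0],[44,1],[46,5],[49,0]]
[[3,3],[4,0],[5,20],[25,3],[29,0],[36,7],[37,0],[40,20],[41,15],[42,3],[46,5],[49,0]]
[[3,3],[4,0],[5,20],[25,3],[29,0],[36,7],[37,0],[40,20],[41,15],[42,7],[47,5],[49,0]]
[[3,3],[4,0],[5,20],[25,3],[29,0],[36,7],[37,0],[40,20],[41,18],[47,5],[49,0]]
[[3,3],[4,0],[5,20],[25,3],[29,0],[36,7],[37,0],[40,20],[41,18],[47,5],[49,0]]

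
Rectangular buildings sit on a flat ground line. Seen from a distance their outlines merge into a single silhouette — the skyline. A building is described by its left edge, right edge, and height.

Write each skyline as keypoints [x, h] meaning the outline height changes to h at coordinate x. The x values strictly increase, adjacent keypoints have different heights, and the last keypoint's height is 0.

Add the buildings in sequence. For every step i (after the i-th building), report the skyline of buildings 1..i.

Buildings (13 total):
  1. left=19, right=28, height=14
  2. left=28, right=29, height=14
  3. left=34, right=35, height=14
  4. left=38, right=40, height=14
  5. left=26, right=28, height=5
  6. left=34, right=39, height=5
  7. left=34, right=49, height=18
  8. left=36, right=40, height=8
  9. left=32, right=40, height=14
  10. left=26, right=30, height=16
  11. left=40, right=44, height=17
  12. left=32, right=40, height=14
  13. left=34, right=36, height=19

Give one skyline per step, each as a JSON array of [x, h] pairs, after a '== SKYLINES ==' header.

== SKYLINES ==
[[19,14],[28,0]]
[[19,14],[29,0]]
[[19,14],[29,0],[34,14],[35,0]]
[[19,14],[29,0],[34,14],[35,0],[38,14],[40,0]]
[[19,14],[29,0],[34,14],[35,0],[38,14],[40,0]]
[[19,14],[29,0],[34,14],[35,5],[38,14],[40,0]]
[[19,14],[29,0],[34,18],[49,0]]
[[19,14],[29,0],[34,18],[49,0]]
[[19,14],[29,0],[32,14],[34,18],[49,0]]
[[19,14],[26,16],[30,0],[32,14],[34,18],[49,0]]
[[19,14],[26,16],[30,0],[32,14],[34,18],[49,0]]
[[19,14],[26,16],[30,0],[32,14],[34,18],[49,0]]
[[19,14],[26,16],[30,0],[32,14],[34,19],[36,18],[49,0]]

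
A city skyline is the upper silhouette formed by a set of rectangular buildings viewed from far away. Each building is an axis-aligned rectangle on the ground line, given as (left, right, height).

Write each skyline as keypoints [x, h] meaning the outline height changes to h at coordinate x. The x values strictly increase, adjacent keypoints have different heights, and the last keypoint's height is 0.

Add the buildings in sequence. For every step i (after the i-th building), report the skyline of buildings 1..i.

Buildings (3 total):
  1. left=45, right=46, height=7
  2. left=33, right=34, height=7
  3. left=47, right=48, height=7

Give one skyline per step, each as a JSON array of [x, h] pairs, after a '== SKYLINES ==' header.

== SKYLINES ==
[[45,7],[46,0]]
[[33,7],[34,0],[45,7],[46,0]]
[[33,7],[34,0],[45,7],[46,0],[47,7],[48,0]]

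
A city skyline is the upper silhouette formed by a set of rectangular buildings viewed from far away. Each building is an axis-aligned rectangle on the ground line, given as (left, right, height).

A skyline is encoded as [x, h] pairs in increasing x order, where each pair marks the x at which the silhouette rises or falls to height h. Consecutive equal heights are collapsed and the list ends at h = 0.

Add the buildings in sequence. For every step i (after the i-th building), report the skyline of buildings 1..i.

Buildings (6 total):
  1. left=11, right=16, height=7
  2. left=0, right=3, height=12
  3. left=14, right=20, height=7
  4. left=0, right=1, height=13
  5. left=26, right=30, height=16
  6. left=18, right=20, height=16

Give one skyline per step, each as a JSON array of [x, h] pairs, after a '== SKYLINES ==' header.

== SKYLINES ==
[[11,7],[16,0]]
[[0,12],[3,0],[11,7],[16,0]]
[[0,12],[3,0],[11,7],[20,0]]
[[0,13],[1,12],[3,0],[11,7],[20,0]]
[[0,13],[1,12],[3,0],[11,7],[20,0],[26,16],[30,0]]
[[0,13],[1,12],[3,0],[11,7],[18,16],[20,0],[26,16],[30,0]]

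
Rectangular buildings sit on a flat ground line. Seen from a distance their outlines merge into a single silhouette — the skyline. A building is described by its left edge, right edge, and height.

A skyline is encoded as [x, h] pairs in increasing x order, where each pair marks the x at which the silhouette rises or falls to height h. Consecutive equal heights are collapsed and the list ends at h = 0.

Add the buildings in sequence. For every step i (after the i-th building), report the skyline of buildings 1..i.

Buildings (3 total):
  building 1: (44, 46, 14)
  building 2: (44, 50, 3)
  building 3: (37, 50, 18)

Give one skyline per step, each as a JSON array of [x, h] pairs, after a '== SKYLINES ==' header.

== SKYLINES ==
[[44,14],[46,0]]
[[44,14],[46,3],[50,0]]
[[37,18],[50,0]]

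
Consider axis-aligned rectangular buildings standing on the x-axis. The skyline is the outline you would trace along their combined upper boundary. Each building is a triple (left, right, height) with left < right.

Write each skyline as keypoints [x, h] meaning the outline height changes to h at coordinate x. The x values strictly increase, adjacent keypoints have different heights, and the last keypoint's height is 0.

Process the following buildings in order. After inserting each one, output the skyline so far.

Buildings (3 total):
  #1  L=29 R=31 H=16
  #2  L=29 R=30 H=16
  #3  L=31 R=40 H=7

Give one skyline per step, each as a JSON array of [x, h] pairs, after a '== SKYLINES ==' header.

== SKYLINES ==
[[29,16],[31,0]]
[[29,16],[31,0]]
[[29,16],[31,7],[40,0]]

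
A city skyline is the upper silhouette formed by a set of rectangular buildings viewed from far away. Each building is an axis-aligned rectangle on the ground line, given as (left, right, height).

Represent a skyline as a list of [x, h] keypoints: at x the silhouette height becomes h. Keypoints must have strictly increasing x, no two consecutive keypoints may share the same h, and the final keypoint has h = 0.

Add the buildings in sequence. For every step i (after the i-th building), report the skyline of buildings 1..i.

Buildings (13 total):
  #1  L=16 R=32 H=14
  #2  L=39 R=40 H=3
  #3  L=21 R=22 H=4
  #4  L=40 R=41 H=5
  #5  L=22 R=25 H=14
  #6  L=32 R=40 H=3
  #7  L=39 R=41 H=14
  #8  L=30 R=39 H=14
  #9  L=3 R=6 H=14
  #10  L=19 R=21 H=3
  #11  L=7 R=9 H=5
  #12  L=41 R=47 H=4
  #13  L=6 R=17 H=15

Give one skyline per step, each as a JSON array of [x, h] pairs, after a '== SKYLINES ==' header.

== SKYLINES ==
[[16,14],[32,0]]
[[16,14],[32,0],[39,3],[40,0]]
[[16,14],[32,0],[39,3],[40,0]]
[[16,14],[32,0],[39,3],[40,5],[41,0]]
[[16,14],[32,0],[39,3],[40,5],[41,0]]
[[16,14],[32,3],[40,5],[41,0]]
[[16,14],[32,3],[39,14],[41,0]]
[[16,14],[41,0]]
[[3,14],[6,0],[16,14],[41,0]]
[[3,14],[6,0],[16,14],[41,0]]
[[3,14],[6,0],[7,5],[9,0],[16,14],[41,0]]
[[3,14],[6,0],[7,5],[9,0],[16,14],[41,4],[47,0]]
[[3,14],[6,15],[17,14],[41,4],[47,0]]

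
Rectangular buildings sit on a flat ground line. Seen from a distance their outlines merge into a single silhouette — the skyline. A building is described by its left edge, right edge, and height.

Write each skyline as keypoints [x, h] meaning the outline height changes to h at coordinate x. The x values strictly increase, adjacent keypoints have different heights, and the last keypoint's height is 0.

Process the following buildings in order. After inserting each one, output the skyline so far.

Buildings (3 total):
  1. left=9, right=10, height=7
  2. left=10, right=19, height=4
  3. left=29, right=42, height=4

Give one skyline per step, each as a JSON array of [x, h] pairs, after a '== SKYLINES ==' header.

== SKYLINES ==
[[9,7],[10,0]]
[[9,7],[10,4],[19,0]]
[[9,7],[10,4],[19,0],[29,4],[42,0]]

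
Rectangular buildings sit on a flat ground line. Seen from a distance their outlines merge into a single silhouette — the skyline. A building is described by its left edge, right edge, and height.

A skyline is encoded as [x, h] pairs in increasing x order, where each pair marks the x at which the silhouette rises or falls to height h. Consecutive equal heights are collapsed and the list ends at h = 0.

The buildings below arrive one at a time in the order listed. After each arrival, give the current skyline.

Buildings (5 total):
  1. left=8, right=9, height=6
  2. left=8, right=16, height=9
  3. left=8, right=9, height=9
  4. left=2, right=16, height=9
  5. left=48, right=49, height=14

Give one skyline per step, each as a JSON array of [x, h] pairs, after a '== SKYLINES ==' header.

== SKYLINES ==
[[8,6],[9,0]]
[[8,9],[16,0]]
[[8,9],[16,0]]
[[2,9],[16,0]]
[[2,9],[16,0],[48,14],[49,0]]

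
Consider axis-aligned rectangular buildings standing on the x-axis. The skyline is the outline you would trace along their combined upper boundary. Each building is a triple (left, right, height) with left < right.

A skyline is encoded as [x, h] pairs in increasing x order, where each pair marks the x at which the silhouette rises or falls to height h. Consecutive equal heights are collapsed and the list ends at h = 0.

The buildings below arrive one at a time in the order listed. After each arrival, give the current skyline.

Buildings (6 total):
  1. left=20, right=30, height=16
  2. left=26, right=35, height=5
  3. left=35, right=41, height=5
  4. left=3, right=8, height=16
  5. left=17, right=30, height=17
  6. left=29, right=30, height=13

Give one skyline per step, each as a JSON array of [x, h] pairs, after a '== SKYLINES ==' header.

== SKYLINES ==
[[20,16],[30,0]]
[[20,16],[30,5],[35,0]]
[[20,16],[30,5],[41,0]]
[[3,16],[8,0],[20,16],[30,5],[41,0]]
[[3,16],[8,0],[17,17],[30,5],[41,0]]
[[3,16],[8,0],[17,17],[30,5],[41,0]]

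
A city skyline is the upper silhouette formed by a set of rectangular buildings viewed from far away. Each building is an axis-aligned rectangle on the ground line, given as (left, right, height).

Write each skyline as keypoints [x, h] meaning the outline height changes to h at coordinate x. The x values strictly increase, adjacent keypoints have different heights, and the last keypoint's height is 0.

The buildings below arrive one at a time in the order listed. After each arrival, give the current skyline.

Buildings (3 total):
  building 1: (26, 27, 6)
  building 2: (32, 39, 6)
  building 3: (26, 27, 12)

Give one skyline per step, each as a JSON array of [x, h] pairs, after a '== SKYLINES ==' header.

== SKYLINES ==
[[26,6],[27,0]]
[[26,6],[27,0],[32,6],[39,0]]
[[26,12],[27,0],[32,6],[39,0]]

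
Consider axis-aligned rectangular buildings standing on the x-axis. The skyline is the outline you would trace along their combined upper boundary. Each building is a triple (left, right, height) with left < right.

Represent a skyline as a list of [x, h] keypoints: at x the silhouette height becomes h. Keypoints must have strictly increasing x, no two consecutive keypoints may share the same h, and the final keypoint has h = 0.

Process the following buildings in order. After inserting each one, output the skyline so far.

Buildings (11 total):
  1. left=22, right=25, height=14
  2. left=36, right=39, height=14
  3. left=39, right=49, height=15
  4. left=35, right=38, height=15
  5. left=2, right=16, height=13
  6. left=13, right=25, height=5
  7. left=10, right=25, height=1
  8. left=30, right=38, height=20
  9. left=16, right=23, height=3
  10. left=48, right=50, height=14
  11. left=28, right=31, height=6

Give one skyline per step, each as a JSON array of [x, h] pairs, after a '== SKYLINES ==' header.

== SKYLINES ==
[[22,14],[25,0]]
[[22,14],[25,0],[36,14],[39,0]]
[[22,14],[25,0],[36,14],[39,15],[49,0]]
[[22,14],[25,0],[35,15],[38,14],[39,15],[49,0]]
[[2,13],[16,0],[22,14],[25,0],[35,15],[38,14],[39,15],[49,0]]
[[2,13],[16,5],[22,14],[25,0],[35,15],[38,14],[39,15],[49,0]]
[[2,13],[16,5],[22,14],[25,0],[35,15],[38,14],[39,15],[49,0]]
[[2,13],[16,5],[22,14],[25,0],[30,20],[38,14],[39,15],[49,0]]
[[2,13],[16,5],[22,14],[25,0],[30,20],[38,14],[39,15],[49,0]]
[[2,13],[16,5],[22,14],[25,0],[30,20],[38,14],[39,15],[49,14],[50,0]]
[[2,13],[16,5],[22,14],[25,0],[28,6],[30,20],[38,14],[39,15],[49,14],[50,0]]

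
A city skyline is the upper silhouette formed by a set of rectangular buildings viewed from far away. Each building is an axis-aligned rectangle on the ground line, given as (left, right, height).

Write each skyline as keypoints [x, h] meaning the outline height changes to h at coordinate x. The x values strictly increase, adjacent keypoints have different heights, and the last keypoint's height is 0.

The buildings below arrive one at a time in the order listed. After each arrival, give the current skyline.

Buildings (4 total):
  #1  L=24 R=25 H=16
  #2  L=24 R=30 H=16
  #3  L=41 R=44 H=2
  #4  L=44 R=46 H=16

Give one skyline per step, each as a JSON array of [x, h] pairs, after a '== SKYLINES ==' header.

== SKYLINES ==
[[24,16],[25,0]]
[[24,16],[30,0]]
[[24,16],[30,0],[41,2],[44,0]]
[[24,16],[30,0],[41,2],[44,16],[46,0]]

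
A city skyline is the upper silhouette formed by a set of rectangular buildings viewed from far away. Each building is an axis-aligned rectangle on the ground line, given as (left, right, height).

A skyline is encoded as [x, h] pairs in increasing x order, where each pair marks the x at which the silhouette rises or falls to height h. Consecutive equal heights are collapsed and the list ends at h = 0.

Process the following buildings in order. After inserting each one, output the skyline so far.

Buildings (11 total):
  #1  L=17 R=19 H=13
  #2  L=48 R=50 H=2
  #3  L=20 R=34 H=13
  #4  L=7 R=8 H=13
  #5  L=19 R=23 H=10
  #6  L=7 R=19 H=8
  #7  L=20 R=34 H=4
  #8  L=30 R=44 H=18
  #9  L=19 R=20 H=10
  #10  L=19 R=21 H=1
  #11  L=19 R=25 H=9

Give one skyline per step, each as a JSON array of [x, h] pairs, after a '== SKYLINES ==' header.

== SKYLINES ==
[[17,13],[19,0]]
[[17,13],[19,0],[48,2],[50,0]]
[[17,13],[19,0],[20,13],[34,0],[48,2],[50,0]]
[[7,13],[8,0],[17,13],[19,0],[20,13],[34,0],[48,2],[50,0]]
[[7,13],[8,0],[17,13],[19,10],[20,13],[34,0],[48,2],[50,0]]
[[7,13],[8,8],[17,13],[19,10],[20,13],[34,0],[48,2],[50,0]]
[[7,13],[8,8],[17,13],[19,10],[20,13],[34,0],[48,2],[50,0]]
[[7,13],[8,8],[17,13],[19,10],[20,13],[30,18],[44,0],[48,2],[50,0]]
[[7,13],[8,8],[17,13],[19,10],[20,13],[30,18],[44,0],[48,2],[50,0]]
[[7,13],[8,8],[17,13],[19,10],[20,13],[30,18],[44,0],[48,2],[50,0]]
[[7,13],[8,8],[17,13],[19,10],[20,13],[30,18],[44,0],[48,2],[50,0]]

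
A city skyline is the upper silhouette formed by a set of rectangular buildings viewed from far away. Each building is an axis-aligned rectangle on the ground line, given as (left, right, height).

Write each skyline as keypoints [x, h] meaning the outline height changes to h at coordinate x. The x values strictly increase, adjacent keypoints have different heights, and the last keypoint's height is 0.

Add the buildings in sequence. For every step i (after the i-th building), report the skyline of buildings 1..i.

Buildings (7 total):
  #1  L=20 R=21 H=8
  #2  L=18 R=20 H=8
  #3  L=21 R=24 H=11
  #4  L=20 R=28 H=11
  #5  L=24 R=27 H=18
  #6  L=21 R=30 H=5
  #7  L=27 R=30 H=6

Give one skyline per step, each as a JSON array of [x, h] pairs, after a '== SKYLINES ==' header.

== SKYLINES ==
[[20,8],[21,0]]
[[18,8],[21,0]]
[[18,8],[21,11],[24,0]]
[[18,8],[20,11],[28,0]]
[[18,8],[20,11],[24,18],[27,11],[28,0]]
[[18,8],[20,11],[24,18],[27,11],[28,5],[30,0]]
[[18,8],[20,11],[24,18],[27,11],[28,6],[30,0]]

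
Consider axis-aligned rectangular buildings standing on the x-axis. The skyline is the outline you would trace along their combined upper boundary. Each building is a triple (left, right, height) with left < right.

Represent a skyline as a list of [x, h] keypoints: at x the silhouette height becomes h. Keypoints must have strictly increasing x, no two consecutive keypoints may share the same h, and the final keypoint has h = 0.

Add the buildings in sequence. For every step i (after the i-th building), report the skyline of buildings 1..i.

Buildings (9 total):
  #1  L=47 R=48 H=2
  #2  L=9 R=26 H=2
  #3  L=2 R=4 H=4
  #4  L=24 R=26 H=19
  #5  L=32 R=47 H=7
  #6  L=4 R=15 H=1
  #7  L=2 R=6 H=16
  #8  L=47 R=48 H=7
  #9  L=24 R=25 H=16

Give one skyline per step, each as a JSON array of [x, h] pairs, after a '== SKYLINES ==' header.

== SKYLINES ==
[[47,2],[48,0]]
[[9,2],[26,0],[47,2],[48,0]]
[[2,4],[4,0],[9,2],[26,0],[47,2],[48,0]]
[[2,4],[4,0],[9,2],[24,19],[26,0],[47,2],[48,0]]
[[2,4],[4,0],[9,2],[24,19],[26,0],[32,7],[47,2],[48,0]]
[[2,4],[4,1],[9,2],[24,19],[26,0],[32,7],[47,2],[48,0]]
[[2,16],[6,1],[9,2],[24,19],[26,0],[32,7],[47,2],[48,0]]
[[2,16],[6,1],[9,2],[24,19],[26,0],[32,7],[48,0]]
[[2,16],[6,1],[9,2],[24,19],[26,0],[32,7],[48,0]]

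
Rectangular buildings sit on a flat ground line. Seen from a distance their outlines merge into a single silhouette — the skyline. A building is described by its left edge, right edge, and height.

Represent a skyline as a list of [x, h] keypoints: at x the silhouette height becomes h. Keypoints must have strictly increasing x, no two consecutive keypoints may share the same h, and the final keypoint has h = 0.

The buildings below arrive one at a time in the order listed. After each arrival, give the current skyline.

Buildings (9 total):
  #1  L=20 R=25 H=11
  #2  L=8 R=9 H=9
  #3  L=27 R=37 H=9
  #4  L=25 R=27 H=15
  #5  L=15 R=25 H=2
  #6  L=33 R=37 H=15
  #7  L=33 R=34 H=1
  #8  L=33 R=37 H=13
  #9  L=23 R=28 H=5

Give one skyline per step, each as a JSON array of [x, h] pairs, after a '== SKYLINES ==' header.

== SKYLINES ==
[[20,11],[25,0]]
[[8,9],[9,0],[20,11],[25,0]]
[[8,9],[9,0],[20,11],[25,0],[27,9],[37,0]]
[[8,9],[9,0],[20,11],[25,15],[27,9],[37,0]]
[[8,9],[9,0],[15,2],[20,11],[25,15],[27,9],[37,0]]
[[8,9],[9,0],[15,2],[20,11],[25,15],[27,9],[33,15],[37,0]]
[[8,9],[9,0],[15,2],[20,11],[25,15],[27,9],[33,15],[37,0]]
[[8,9],[9,0],[15,2],[20,11],[25,15],[27,9],[33,15],[37,0]]
[[8,9],[9,0],[15,2],[20,11],[25,15],[27,9],[33,15],[37,0]]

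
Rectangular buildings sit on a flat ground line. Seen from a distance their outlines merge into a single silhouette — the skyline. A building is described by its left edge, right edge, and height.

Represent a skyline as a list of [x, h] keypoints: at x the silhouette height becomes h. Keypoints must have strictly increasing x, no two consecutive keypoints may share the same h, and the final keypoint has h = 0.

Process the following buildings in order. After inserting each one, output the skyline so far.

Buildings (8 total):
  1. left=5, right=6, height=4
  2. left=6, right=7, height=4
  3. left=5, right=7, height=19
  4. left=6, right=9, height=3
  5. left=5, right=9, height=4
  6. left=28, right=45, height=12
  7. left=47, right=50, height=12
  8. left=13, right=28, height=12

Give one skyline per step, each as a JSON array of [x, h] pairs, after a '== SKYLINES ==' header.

== SKYLINES ==
[[5,4],[6,0]]
[[5,4],[7,0]]
[[5,19],[7,0]]
[[5,19],[7,3],[9,0]]
[[5,19],[7,4],[9,0]]
[[5,19],[7,4],[9,0],[28,12],[45,0]]
[[5,19],[7,4],[9,0],[28,12],[45,0],[47,12],[50,0]]
[[5,19],[7,4],[9,0],[13,12],[45,0],[47,12],[50,0]]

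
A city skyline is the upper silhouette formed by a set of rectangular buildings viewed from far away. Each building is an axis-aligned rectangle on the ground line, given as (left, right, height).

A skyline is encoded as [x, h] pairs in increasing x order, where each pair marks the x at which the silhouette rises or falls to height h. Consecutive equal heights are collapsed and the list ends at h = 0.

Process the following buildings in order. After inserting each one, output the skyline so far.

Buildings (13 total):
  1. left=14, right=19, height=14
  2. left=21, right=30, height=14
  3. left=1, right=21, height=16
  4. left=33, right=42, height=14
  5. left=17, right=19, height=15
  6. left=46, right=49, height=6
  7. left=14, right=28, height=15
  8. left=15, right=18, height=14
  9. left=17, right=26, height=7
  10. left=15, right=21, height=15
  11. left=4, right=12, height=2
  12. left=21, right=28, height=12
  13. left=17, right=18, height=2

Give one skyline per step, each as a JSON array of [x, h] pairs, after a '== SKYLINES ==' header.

== SKYLINES ==
[[14,14],[19,0]]
[[14,14],[19,0],[21,14],[30,0]]
[[1,16],[21,14],[30,0]]
[[1,16],[21,14],[30,0],[33,14],[42,0]]
[[1,16],[21,14],[30,0],[33,14],[42,0]]
[[1,16],[21,14],[30,0],[33,14],[42,0],[46,6],[49,0]]
[[1,16],[21,15],[28,14],[30,0],[33,14],[42,0],[46,6],[49,0]]
[[1,16],[21,15],[28,14],[30,0],[33,14],[42,0],[46,6],[49,0]]
[[1,16],[21,15],[28,14],[30,0],[33,14],[42,0],[46,6],[49,0]]
[[1,16],[21,15],[28,14],[30,0],[33,14],[42,0],[46,6],[49,0]]
[[1,16],[21,15],[28,14],[30,0],[33,14],[42,0],[46,6],[49,0]]
[[1,16],[21,15],[28,14],[30,0],[33,14],[42,0],[46,6],[49,0]]
[[1,16],[21,15],[28,14],[30,0],[33,14],[42,0],[46,6],[49,0]]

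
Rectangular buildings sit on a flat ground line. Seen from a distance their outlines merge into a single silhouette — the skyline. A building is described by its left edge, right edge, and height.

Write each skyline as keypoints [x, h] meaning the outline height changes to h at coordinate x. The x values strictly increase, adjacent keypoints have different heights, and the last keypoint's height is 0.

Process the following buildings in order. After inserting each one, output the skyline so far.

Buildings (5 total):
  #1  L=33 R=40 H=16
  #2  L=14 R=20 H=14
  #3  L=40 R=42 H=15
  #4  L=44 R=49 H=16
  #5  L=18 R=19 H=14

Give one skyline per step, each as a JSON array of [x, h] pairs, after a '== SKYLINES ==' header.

== SKYLINES ==
[[33,16],[40,0]]
[[14,14],[20,0],[33,16],[40,0]]
[[14,14],[20,0],[33,16],[40,15],[42,0]]
[[14,14],[20,0],[33,16],[40,15],[42,0],[44,16],[49,0]]
[[14,14],[20,0],[33,16],[40,15],[42,0],[44,16],[49,0]]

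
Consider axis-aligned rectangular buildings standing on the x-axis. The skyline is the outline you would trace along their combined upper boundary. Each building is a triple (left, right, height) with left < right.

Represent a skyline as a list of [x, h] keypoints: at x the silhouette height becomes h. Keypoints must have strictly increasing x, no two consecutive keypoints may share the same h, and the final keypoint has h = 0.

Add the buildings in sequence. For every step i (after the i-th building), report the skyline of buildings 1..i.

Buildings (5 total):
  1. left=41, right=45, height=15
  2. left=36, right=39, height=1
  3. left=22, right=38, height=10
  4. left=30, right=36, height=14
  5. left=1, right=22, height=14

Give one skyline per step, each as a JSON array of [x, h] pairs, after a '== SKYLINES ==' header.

== SKYLINES ==
[[41,15],[45,0]]
[[36,1],[39,0],[41,15],[45,0]]
[[22,10],[38,1],[39,0],[41,15],[45,0]]
[[22,10],[30,14],[36,10],[38,1],[39,0],[41,15],[45,0]]
[[1,14],[22,10],[30,14],[36,10],[38,1],[39,0],[41,15],[45,0]]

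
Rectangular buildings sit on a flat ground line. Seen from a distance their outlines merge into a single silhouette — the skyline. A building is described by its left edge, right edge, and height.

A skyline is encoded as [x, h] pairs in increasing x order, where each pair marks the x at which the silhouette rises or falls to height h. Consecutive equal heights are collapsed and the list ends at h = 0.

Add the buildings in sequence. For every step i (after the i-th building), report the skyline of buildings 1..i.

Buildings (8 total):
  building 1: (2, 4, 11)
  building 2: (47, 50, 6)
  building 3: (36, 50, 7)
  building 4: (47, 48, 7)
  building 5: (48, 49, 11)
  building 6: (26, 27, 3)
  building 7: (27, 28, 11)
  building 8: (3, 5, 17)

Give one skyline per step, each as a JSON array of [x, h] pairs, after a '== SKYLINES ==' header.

== SKYLINES ==
[[2,11],[4,0]]
[[2,11],[4,0],[47,6],[50,0]]
[[2,11],[4,0],[36,7],[50,0]]
[[2,11],[4,0],[36,7],[50,0]]
[[2,11],[4,0],[36,7],[48,11],[49,7],[50,0]]
[[2,11],[4,0],[26,3],[27,0],[36,7],[48,11],[49,7],[50,0]]
[[2,11],[4,0],[26,3],[27,11],[28,0],[36,7],[48,11],[49,7],[50,0]]
[[2,11],[3,17],[5,0],[26,3],[27,11],[28,0],[36,7],[48,11],[49,7],[50,0]]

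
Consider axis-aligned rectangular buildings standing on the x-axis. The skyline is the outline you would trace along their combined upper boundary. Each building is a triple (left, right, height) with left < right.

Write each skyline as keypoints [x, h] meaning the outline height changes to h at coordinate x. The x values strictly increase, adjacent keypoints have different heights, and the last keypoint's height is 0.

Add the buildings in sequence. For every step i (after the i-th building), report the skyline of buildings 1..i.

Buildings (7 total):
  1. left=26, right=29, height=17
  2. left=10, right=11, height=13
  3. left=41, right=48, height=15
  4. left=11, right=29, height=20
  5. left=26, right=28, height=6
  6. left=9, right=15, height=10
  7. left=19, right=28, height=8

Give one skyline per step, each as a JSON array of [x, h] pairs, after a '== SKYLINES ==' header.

== SKYLINES ==
[[26,17],[29,0]]
[[10,13],[11,0],[26,17],[29,0]]
[[10,13],[11,0],[26,17],[29,0],[41,15],[48,0]]
[[10,13],[11,20],[29,0],[41,15],[48,0]]
[[10,13],[11,20],[29,0],[41,15],[48,0]]
[[9,10],[10,13],[11,20],[29,0],[41,15],[48,0]]
[[9,10],[10,13],[11,20],[29,0],[41,15],[48,0]]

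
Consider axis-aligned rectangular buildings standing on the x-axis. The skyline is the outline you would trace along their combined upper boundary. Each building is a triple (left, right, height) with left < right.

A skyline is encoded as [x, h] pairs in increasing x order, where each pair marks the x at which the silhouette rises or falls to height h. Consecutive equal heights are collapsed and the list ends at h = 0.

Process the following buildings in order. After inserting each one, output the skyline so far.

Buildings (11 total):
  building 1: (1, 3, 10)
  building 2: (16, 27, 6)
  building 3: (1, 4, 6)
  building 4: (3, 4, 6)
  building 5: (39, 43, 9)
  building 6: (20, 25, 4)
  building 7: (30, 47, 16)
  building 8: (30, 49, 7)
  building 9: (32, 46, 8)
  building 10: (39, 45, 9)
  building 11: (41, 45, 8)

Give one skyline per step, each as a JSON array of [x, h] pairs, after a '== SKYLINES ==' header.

== SKYLINES ==
[[1,10],[3,0]]
[[1,10],[3,0],[16,6],[27,0]]
[[1,10],[3,6],[4,0],[16,6],[27,0]]
[[1,10],[3,6],[4,0],[16,6],[27,0]]
[[1,10],[3,6],[4,0],[16,6],[27,0],[39,9],[43,0]]
[[1,10],[3,6],[4,0],[16,6],[27,0],[39,9],[43,0]]
[[1,10],[3,6],[4,0],[16,6],[27,0],[30,16],[47,0]]
[[1,10],[3,6],[4,0],[16,6],[27,0],[30,16],[47,7],[49,0]]
[[1,10],[3,6],[4,0],[16,6],[27,0],[30,16],[47,7],[49,0]]
[[1,10],[3,6],[4,0],[16,6],[27,0],[30,16],[47,7],[49,0]]
[[1,10],[3,6],[4,0],[16,6],[27,0],[30,16],[47,7],[49,0]]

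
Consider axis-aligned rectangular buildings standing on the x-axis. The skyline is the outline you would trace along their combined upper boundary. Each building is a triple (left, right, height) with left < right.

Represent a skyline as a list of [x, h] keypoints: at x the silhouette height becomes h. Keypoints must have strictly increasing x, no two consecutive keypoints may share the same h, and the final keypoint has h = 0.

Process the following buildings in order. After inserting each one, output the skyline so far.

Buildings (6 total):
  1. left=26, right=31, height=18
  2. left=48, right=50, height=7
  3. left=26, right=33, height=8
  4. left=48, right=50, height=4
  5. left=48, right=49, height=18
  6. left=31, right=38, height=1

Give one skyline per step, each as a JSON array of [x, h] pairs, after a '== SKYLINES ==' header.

== SKYLINES ==
[[26,18],[31,0]]
[[26,18],[31,0],[48,7],[50,0]]
[[26,18],[31,8],[33,0],[48,7],[50,0]]
[[26,18],[31,8],[33,0],[48,7],[50,0]]
[[26,18],[31,8],[33,0],[48,18],[49,7],[50,0]]
[[26,18],[31,8],[33,1],[38,0],[48,18],[49,7],[50,0]]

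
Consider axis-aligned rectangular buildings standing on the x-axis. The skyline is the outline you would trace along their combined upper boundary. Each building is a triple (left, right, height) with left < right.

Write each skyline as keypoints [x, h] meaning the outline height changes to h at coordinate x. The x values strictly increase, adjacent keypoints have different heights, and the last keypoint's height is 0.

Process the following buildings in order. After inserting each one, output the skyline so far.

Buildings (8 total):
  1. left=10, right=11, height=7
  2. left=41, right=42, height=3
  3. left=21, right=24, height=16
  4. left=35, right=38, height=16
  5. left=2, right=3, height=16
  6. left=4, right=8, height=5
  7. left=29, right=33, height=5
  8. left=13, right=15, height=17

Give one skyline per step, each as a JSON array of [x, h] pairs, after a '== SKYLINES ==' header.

== SKYLINES ==
[[10,7],[11,0]]
[[10,7],[11,0],[41,3],[42,0]]
[[10,7],[11,0],[21,16],[24,0],[41,3],[42,0]]
[[10,7],[11,0],[21,16],[24,0],[35,16],[38,0],[41,3],[42,0]]
[[2,16],[3,0],[10,7],[11,0],[21,16],[24,0],[35,16],[38,0],[41,3],[42,0]]
[[2,16],[3,0],[4,5],[8,0],[10,7],[11,0],[21,16],[24,0],[35,16],[38,0],[41,3],[42,0]]
[[2,16],[3,0],[4,5],[8,0],[10,7],[11,0],[21,16],[24,0],[29,5],[33,0],[35,16],[38,0],[41,3],[42,0]]
[[2,16],[3,0],[4,5],[8,0],[10,7],[11,0],[13,17],[15,0],[21,16],[24,0],[29,5],[33,0],[35,16],[38,0],[41,3],[42,0]]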